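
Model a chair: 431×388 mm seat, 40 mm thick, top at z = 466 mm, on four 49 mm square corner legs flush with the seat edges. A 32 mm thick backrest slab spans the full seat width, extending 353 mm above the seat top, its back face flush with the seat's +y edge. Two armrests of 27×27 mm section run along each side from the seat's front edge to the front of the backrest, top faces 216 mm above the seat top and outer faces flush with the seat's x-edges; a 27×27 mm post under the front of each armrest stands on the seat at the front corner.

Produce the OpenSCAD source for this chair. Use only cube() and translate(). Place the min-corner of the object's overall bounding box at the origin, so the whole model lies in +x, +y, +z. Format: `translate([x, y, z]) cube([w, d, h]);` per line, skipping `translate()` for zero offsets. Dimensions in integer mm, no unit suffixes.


translate([0, 0, 426]) cube([431, 388, 40]);
cube([49, 49, 426]);
translate([382, 0, 0]) cube([49, 49, 426]);
translate([0, 339, 0]) cube([49, 49, 426]);
translate([382, 339, 0]) cube([49, 49, 426]);
translate([0, 356, 466]) cube([431, 32, 353]);
translate([0, 0, 655]) cube([27, 356, 27]);
translate([404, 0, 655]) cube([27, 356, 27]);
translate([0, 0, 466]) cube([27, 27, 189]);
translate([404, 0, 466]) cube([27, 27, 189]);


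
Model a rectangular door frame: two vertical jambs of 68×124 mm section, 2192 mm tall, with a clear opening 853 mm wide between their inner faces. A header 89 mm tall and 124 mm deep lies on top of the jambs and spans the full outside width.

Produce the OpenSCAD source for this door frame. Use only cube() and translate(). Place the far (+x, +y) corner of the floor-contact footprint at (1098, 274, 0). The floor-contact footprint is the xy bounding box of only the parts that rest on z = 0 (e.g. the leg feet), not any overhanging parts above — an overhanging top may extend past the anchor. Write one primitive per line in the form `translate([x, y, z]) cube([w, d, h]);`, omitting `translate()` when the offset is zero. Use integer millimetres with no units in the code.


translate([109, 150, 0]) cube([68, 124, 2192]);
translate([1030, 150, 0]) cube([68, 124, 2192]);
translate([109, 150, 2192]) cube([989, 124, 89]);


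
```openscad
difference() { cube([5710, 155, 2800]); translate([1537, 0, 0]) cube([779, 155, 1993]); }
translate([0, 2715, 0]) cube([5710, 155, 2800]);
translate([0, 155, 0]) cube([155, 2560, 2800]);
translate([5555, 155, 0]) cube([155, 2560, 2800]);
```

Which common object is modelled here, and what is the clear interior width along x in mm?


A single room. The interior width is 5400 mm.

Four walls enclosing a rectangle with a door in the front wall — a room. Outside width 5710 minus two 155 mm walls gives 5400 mm.


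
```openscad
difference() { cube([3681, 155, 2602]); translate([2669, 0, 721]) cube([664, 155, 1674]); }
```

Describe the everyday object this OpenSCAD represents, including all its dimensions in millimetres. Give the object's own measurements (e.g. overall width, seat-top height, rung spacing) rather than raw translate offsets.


A wall 3681 mm long (x), 155 mm thick (y), 2602 mm tall, with a rectangular window opening cut through it. The opening is 664 mm wide and 1674 mm tall; its sill is at z = 721 mm and its near (−x) edge is 2669 mm from the wall's −x end. The opening passes through the full wall thickness.


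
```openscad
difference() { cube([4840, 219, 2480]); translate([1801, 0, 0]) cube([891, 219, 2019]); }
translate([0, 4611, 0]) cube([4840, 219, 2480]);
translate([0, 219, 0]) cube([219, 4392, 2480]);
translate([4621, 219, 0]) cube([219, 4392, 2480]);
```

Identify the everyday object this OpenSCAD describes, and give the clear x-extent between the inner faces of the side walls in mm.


A single room. The interior width is 4402 mm.

Four walls enclosing a rectangle with a door in the front wall — a room. Outside width 4840 minus two 219 mm walls gives 4402 mm.


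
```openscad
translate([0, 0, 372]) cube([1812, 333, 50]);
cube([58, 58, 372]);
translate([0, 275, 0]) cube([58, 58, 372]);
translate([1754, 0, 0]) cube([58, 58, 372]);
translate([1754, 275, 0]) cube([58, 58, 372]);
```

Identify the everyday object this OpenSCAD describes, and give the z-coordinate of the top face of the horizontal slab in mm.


A bench. The seat-top height is 422 mm.

A long slab on four corner posts — a bench. The slab sits at z = 372 with thickness 50, so the top is 372 + 50 = 422 mm.


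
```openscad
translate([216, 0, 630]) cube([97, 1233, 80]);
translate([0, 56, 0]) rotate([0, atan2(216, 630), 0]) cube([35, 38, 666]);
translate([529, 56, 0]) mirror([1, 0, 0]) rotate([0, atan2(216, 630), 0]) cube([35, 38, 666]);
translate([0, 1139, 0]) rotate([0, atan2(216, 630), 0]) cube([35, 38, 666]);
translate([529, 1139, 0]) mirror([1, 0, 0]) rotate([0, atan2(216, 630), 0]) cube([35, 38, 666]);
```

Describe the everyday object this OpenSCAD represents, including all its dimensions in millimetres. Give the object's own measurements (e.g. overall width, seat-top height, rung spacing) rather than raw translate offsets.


A sawhorse. A 97×1233×80 mm beam (x, y, z) sits on two A-frame leg pairs. Each pair is two raked legs of 35×38 mm section (38 mm along y) splaying symmetrically in x. Each leg rises 630 mm vertically over 216 mm of horizontal reach and is 666 mm long along its own axis. Every leg's outer bottom edge rests on the floor and its outer top edge meets a bottom edge of the beam — the left legs (tilting toward +x) meet the beam's −x bottom edge, the right legs (their mirror images, tilting toward −x) meet its +x bottom edge — so the leg tops tuck under the beam, the beam's underside is 630 mm above the floor, and the feet are 529 mm apart outside-to-outside with the beam centred between them. The two leg pairs are set in 56 mm from either end of the beam.


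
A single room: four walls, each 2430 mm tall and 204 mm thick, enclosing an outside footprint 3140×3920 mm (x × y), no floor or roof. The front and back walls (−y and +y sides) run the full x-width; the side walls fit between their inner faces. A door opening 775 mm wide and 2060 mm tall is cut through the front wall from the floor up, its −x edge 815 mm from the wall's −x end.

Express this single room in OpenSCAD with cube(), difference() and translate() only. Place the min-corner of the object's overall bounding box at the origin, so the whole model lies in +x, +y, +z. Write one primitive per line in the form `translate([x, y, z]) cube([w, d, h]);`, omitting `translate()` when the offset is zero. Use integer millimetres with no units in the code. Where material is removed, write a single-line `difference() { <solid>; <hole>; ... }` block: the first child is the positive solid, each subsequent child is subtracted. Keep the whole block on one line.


difference() { cube([3140, 204, 2430]); translate([815, 0, 0]) cube([775, 204, 2060]); }
translate([0, 3716, 0]) cube([3140, 204, 2430]);
translate([0, 204, 0]) cube([204, 3512, 2430]);
translate([2936, 204, 0]) cube([204, 3512, 2430]);


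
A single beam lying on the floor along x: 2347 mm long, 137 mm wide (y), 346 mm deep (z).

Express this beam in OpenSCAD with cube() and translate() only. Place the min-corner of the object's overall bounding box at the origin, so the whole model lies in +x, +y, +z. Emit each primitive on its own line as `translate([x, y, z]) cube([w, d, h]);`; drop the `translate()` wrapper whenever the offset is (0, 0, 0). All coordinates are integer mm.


cube([2347, 137, 346]);


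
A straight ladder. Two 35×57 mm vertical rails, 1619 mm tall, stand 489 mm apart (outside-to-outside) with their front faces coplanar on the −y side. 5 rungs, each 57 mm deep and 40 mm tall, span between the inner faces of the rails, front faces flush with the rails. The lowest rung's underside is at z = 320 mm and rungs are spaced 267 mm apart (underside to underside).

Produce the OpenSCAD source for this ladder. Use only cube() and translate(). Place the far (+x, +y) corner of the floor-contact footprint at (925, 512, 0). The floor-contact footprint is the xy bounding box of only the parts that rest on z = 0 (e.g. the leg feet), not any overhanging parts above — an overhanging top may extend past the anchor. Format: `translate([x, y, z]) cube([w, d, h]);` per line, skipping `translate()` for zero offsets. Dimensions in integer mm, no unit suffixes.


translate([436, 455, 0]) cube([35, 57, 1619]);
translate([890, 455, 0]) cube([35, 57, 1619]);
translate([471, 455, 320]) cube([419, 57, 40]);
translate([471, 455, 587]) cube([419, 57, 40]);
translate([471, 455, 854]) cube([419, 57, 40]);
translate([471, 455, 1121]) cube([419, 57, 40]);
translate([471, 455, 1388]) cube([419, 57, 40]);


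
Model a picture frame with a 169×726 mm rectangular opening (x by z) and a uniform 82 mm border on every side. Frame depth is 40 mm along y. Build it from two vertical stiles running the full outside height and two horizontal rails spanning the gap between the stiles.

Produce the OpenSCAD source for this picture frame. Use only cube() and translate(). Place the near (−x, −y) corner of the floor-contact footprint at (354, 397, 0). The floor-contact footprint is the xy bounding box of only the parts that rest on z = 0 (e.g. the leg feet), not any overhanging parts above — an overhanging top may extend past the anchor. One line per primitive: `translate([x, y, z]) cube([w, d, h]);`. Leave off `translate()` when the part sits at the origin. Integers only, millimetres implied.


translate([354, 397, 0]) cube([82, 40, 890]);
translate([605, 397, 0]) cube([82, 40, 890]);
translate([436, 397, 0]) cube([169, 40, 82]);
translate([436, 397, 808]) cube([169, 40, 82]);


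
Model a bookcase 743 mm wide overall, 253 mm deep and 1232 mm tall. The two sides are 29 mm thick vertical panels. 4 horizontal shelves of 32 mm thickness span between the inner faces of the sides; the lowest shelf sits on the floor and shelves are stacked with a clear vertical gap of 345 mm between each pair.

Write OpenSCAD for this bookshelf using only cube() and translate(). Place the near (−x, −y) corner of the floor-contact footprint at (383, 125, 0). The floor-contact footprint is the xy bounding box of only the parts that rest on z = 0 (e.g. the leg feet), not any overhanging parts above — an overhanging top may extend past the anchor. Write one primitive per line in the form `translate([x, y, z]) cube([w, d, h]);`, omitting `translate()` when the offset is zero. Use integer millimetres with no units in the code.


translate([383, 125, 0]) cube([29, 253, 1232]);
translate([1097, 125, 0]) cube([29, 253, 1232]);
translate([412, 125, 0]) cube([685, 253, 32]);
translate([412, 125, 377]) cube([685, 253, 32]);
translate([412, 125, 754]) cube([685, 253, 32]);
translate([412, 125, 1131]) cube([685, 253, 32]);


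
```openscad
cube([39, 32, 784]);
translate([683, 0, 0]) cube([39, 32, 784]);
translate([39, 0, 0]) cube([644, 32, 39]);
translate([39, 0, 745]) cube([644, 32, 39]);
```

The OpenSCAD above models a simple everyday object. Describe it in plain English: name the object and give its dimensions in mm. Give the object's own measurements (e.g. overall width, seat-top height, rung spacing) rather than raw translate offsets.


A rectangular picture frame lying in the x–z plane (depth along y). The opening is 644 mm wide (x) by 706 mm tall (z), surrounded by a border 39 mm wide on all four sides. The frame is 32 mm deep and is made of two full-height vertical stiles with two horizontal rails fitted between them.


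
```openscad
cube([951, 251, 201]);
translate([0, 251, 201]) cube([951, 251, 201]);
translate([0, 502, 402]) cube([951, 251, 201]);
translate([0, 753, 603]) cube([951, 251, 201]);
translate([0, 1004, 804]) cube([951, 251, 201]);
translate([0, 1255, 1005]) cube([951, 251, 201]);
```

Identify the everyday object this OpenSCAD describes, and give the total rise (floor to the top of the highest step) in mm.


A staircase. The total rise is 1206 mm.

6 identical blocks, each offset up and back from the previous — a staircase. Each step is 201 mm tall and there are 6 of them, so the total rise is 6 × 201 = 1206 mm.


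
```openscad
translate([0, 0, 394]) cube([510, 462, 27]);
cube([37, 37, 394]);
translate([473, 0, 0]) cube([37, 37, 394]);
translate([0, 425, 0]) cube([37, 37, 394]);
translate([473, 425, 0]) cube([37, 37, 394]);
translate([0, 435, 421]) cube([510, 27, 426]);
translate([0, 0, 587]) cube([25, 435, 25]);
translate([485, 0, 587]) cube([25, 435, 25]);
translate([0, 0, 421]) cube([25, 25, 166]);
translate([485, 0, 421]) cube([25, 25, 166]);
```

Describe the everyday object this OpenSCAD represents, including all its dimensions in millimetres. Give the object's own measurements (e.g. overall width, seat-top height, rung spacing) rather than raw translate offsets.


A chair. The seat is a 510×462×27 mm slab with its top at z = 421 mm, on four 37×37 mm corner legs (flush with the seat edges, standing on z = 0). A flat backrest 27 mm thick, 426 mm tall, spans the full seat width and rises from the seat top along its +y edge, rear face flush with the rear of the seat. Two armrests of 25×25 mm section run along each side from the seat's front edge to the front of the backrest, top faces 191 mm above the seat top and outer faces flush with the seat's x-edges; a 25×25 mm post under the front of each armrest stands on the seat at the front corner.


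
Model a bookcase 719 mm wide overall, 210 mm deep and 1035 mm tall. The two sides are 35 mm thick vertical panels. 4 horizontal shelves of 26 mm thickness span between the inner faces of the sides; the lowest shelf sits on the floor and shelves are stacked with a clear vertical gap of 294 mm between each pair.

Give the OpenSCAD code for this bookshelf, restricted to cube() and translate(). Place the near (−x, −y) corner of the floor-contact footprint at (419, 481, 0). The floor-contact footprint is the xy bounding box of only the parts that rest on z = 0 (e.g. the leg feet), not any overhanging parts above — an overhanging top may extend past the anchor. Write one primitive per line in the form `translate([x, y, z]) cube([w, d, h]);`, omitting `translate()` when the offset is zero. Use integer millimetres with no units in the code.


translate([419, 481, 0]) cube([35, 210, 1035]);
translate([1103, 481, 0]) cube([35, 210, 1035]);
translate([454, 481, 0]) cube([649, 210, 26]);
translate([454, 481, 320]) cube([649, 210, 26]);
translate([454, 481, 640]) cube([649, 210, 26]);
translate([454, 481, 960]) cube([649, 210, 26]);


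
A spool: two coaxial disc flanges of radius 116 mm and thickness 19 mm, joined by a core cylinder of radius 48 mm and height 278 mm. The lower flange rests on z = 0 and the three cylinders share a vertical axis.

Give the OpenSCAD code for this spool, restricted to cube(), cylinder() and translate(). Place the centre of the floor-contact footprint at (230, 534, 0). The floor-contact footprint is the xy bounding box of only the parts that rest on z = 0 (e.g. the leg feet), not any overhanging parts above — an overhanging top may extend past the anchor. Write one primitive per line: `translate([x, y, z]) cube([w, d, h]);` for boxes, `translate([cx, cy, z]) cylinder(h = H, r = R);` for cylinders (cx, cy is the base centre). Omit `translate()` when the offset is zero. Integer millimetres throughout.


translate([230, 534, 0]) cylinder(h = 19, r = 116);
translate([230, 534, 19]) cylinder(h = 278, r = 48);
translate([230, 534, 297]) cylinder(h = 19, r = 116);


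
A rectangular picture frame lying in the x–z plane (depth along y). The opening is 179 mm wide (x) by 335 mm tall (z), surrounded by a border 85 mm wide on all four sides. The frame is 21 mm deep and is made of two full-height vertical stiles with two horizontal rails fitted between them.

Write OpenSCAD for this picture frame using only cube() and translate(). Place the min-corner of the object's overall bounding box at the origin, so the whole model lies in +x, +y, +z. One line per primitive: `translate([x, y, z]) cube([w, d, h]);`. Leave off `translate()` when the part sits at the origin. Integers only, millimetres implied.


cube([85, 21, 505]);
translate([264, 0, 0]) cube([85, 21, 505]);
translate([85, 0, 0]) cube([179, 21, 85]);
translate([85, 0, 420]) cube([179, 21, 85]);


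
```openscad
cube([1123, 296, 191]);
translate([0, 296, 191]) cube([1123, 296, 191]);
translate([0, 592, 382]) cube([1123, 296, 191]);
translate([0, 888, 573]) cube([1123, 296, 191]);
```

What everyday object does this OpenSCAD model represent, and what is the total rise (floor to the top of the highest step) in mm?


A staircase. The total rise is 764 mm.

4 identical blocks, each offset up and back from the previous — a staircase. Each step is 191 mm tall and there are 4 of them, so the total rise is 4 × 191 = 764 mm.


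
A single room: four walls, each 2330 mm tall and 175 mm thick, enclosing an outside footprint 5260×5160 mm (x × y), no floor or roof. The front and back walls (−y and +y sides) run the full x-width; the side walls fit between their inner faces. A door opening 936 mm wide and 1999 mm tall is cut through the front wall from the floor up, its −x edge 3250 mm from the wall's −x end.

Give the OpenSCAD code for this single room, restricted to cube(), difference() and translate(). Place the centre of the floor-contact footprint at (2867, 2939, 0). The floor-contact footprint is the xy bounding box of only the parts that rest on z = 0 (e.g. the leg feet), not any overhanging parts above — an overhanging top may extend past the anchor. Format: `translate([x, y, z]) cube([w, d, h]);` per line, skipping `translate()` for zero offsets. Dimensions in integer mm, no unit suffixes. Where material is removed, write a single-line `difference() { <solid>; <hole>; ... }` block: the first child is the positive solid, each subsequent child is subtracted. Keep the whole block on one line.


difference() { translate([237, 359, 0]) cube([5260, 175, 2330]); translate([3487, 359, 0]) cube([936, 175, 1999]); }
translate([237, 5344, 0]) cube([5260, 175, 2330]);
translate([237, 534, 0]) cube([175, 4810, 2330]);
translate([5322, 534, 0]) cube([175, 4810, 2330]);


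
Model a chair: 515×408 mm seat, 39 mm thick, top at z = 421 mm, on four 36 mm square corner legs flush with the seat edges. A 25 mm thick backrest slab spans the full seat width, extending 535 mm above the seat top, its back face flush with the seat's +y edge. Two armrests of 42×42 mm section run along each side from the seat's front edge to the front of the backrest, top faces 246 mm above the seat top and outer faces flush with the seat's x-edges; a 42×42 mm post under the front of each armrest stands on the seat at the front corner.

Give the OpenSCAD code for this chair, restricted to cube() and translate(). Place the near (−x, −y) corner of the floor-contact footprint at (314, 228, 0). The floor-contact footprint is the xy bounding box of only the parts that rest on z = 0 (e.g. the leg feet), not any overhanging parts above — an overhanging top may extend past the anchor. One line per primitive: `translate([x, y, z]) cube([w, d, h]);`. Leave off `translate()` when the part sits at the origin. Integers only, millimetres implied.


// leg_h = 421 - 39 = 382
// arm post h = 246 - 42 = 204
translate([314, 228, 382]) cube([515, 408, 39]);
translate([314, 228, 0]) cube([36, 36, 382]);
translate([793, 228, 0]) cube([36, 36, 382]);
translate([314, 600, 0]) cube([36, 36, 382]);
translate([793, 600, 0]) cube([36, 36, 382]);
translate([314, 611, 421]) cube([515, 25, 535]);
translate([314, 228, 625]) cube([42, 383, 42]);
translate([787, 228, 625]) cube([42, 383, 42]);
translate([314, 228, 421]) cube([42, 42, 204]);
translate([787, 228, 421]) cube([42, 42, 204]);


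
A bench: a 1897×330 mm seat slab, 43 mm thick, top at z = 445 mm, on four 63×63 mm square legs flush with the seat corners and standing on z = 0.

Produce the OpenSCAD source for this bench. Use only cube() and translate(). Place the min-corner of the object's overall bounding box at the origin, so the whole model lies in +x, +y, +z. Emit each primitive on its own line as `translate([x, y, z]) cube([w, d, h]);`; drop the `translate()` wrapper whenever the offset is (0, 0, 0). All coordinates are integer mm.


translate([0, 0, 402]) cube([1897, 330, 43]);
cube([63, 63, 402]);
translate([0, 267, 0]) cube([63, 63, 402]);
translate([1834, 0, 0]) cube([63, 63, 402]);
translate([1834, 267, 0]) cube([63, 63, 402]);


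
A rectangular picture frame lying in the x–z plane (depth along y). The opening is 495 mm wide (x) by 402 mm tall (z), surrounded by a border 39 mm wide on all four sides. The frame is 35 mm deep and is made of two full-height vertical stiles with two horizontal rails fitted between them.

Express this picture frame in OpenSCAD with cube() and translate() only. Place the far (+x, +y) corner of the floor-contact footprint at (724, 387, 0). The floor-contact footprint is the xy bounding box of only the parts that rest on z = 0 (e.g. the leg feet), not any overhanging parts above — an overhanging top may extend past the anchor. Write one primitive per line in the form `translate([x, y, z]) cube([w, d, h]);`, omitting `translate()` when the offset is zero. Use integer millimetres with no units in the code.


translate([151, 352, 0]) cube([39, 35, 480]);
translate([685, 352, 0]) cube([39, 35, 480]);
translate([190, 352, 0]) cube([495, 35, 39]);
translate([190, 352, 441]) cube([495, 35, 39]);


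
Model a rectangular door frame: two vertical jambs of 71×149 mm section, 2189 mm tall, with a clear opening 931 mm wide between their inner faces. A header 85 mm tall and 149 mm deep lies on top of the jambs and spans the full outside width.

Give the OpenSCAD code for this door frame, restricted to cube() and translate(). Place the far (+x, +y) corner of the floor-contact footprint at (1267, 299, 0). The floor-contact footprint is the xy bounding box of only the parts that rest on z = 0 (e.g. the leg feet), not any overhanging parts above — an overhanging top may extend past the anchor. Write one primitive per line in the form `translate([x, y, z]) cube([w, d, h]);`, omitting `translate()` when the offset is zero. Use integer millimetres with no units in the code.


translate([194, 150, 0]) cube([71, 149, 2189]);
translate([1196, 150, 0]) cube([71, 149, 2189]);
translate([194, 150, 2189]) cube([1073, 149, 85]);


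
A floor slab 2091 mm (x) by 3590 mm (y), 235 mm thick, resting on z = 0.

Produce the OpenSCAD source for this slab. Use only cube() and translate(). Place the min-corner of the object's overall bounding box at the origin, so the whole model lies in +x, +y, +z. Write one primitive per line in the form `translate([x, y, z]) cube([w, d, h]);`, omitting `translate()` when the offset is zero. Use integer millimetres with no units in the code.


cube([2091, 3590, 235]);


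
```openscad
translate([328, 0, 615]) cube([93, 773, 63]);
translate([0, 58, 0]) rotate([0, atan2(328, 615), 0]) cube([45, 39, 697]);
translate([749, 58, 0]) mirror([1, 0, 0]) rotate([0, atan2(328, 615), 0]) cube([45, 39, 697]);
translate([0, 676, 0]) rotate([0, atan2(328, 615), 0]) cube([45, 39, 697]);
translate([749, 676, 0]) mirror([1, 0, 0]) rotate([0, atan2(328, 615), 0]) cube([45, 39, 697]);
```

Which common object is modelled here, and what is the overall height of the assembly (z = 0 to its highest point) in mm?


A sawhorse. The overall height is 678 mm.

A beam across two mirrored pairs of raked legs — a sawhorse. The beam's underside is at z = 615 (matching the legs' vertical rise in atan2(328, 615)) and the beam is 63 mm tall, so its top is at 615 + 63 = 678 mm. The raked legs top out at the beam's underside, so that is the highest point.


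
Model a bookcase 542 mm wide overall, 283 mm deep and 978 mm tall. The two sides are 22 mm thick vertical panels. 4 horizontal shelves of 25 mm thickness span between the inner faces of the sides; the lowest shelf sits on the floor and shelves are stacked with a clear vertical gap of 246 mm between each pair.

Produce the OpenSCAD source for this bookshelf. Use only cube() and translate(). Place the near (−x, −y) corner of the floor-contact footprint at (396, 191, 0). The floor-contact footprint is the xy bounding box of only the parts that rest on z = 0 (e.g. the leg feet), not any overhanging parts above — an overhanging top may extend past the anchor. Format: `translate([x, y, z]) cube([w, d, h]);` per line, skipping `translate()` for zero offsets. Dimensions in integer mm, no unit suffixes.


translate([396, 191, 0]) cube([22, 283, 978]);
translate([916, 191, 0]) cube([22, 283, 978]);
translate([418, 191, 0]) cube([498, 283, 25]);
translate([418, 191, 271]) cube([498, 283, 25]);
translate([418, 191, 542]) cube([498, 283, 25]);
translate([418, 191, 813]) cube([498, 283, 25]);


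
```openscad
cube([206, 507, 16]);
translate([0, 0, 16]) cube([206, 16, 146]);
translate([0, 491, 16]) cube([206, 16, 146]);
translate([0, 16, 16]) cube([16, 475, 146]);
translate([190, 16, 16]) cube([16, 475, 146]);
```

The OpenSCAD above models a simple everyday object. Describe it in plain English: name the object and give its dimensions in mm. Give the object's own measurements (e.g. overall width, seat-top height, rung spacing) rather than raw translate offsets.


An open-topped rectangular box: outside dimensions 206×507×162 mm, with a uniform wall and base thickness of 16 mm. The base is a full 206×507 slab on the floor; four walls sit on top of the base. The front and back walls (the −y and +y sides) span the full width; the two side walls fit between them.


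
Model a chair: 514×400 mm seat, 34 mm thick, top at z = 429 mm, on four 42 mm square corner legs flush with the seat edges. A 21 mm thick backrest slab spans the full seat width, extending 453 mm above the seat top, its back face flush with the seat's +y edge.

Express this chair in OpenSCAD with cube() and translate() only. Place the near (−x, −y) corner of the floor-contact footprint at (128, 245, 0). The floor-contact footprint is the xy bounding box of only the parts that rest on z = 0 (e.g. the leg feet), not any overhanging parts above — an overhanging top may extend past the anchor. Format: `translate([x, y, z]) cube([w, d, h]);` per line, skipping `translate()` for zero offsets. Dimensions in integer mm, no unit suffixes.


translate([128, 245, 395]) cube([514, 400, 34]);
translate([128, 245, 0]) cube([42, 42, 395]);
translate([600, 245, 0]) cube([42, 42, 395]);
translate([128, 603, 0]) cube([42, 42, 395]);
translate([600, 603, 0]) cube([42, 42, 395]);
translate([128, 624, 429]) cube([514, 21, 453]);


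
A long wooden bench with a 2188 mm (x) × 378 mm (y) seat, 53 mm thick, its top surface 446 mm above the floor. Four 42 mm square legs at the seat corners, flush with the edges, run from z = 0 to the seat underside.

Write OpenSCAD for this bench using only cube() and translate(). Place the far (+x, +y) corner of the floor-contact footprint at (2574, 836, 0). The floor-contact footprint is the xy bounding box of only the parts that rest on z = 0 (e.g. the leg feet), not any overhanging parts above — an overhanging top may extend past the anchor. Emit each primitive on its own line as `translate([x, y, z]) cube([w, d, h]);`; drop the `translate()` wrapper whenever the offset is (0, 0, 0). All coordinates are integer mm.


translate([386, 458, 393]) cube([2188, 378, 53]);
translate([386, 458, 0]) cube([42, 42, 393]);
translate([386, 794, 0]) cube([42, 42, 393]);
translate([2532, 458, 0]) cube([42, 42, 393]);
translate([2532, 794, 0]) cube([42, 42, 393]);


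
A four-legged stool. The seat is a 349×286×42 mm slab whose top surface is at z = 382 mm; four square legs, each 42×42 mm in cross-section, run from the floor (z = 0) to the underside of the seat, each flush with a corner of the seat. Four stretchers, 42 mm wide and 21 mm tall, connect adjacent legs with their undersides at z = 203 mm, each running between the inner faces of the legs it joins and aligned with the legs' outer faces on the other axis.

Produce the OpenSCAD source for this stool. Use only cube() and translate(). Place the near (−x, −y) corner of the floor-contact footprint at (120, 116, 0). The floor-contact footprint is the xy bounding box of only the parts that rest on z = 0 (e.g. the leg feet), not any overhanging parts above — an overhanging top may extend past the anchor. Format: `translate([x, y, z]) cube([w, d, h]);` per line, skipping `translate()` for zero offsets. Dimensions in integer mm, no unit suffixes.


translate([120, 116, 340]) cube([349, 286, 42]);
translate([120, 116, 0]) cube([42, 42, 340]);
translate([427, 116, 0]) cube([42, 42, 340]);
translate([120, 360, 0]) cube([42, 42, 340]);
translate([427, 360, 0]) cube([42, 42, 340]);
translate([162, 116, 203]) cube([265, 42, 21]);
translate([162, 360, 203]) cube([265, 42, 21]);
translate([120, 158, 203]) cube([42, 202, 21]);
translate([427, 158, 203]) cube([42, 202, 21]);


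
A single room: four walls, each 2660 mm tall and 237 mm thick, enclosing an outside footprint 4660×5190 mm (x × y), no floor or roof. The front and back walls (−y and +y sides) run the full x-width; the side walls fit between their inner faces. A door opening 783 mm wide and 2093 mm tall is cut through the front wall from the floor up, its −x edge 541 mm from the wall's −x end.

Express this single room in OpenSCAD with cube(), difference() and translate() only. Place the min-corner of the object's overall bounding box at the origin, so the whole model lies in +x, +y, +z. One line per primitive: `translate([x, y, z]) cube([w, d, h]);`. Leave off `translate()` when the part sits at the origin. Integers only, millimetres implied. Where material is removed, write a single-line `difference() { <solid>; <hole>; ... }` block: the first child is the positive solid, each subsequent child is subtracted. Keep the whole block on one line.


difference() { cube([4660, 237, 2660]); translate([541, 0, 0]) cube([783, 237, 2093]); }
translate([0, 4953, 0]) cube([4660, 237, 2660]);
translate([0, 237, 0]) cube([237, 4716, 2660]);
translate([4423, 237, 0]) cube([237, 4716, 2660]);


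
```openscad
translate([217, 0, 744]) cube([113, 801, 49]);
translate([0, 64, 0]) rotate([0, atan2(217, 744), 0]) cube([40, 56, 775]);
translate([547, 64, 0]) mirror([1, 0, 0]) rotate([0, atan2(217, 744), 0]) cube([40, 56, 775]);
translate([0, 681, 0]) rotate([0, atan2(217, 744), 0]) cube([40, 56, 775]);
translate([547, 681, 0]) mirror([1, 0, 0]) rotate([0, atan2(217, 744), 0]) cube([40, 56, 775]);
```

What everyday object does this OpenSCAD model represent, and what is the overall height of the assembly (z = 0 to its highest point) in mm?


A sawhorse. The overall height is 793 mm.

A beam across two mirrored pairs of raked legs — a sawhorse. The beam's underside is at z = 744 (matching the legs' vertical rise in atan2(217, 744)) and the beam is 49 mm tall, so its top is at 744 + 49 = 793 mm. The raked legs top out at the beam's underside, so that is the highest point.


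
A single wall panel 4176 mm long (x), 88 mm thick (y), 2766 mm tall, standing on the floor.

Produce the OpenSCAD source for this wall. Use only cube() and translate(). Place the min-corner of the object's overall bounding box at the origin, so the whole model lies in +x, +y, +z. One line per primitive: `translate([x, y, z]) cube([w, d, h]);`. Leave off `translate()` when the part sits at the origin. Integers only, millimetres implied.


cube([4176, 88, 2766]);


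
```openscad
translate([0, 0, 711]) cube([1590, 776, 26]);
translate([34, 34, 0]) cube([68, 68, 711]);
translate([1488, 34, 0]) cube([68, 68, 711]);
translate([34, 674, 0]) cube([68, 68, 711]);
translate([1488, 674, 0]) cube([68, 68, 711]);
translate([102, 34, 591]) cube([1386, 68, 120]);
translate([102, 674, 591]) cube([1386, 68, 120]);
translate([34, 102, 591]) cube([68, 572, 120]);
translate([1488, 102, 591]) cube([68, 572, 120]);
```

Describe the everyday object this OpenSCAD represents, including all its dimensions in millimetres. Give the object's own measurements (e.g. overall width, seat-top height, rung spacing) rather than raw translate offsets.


A table: top 1590 mm (x) × 776 mm (y), 26 mm thick, upper face at z = 737 mm, on four 68×68 mm square legs, each inset 34 mm from the nearest pair of top edges from z = 0 to the bottom of the top. Four apron rails, 68 mm thick and 120 mm tall, run between adjacent legs with their top edges flush with the underside of the top and their outer faces flush with the legs' outer faces.


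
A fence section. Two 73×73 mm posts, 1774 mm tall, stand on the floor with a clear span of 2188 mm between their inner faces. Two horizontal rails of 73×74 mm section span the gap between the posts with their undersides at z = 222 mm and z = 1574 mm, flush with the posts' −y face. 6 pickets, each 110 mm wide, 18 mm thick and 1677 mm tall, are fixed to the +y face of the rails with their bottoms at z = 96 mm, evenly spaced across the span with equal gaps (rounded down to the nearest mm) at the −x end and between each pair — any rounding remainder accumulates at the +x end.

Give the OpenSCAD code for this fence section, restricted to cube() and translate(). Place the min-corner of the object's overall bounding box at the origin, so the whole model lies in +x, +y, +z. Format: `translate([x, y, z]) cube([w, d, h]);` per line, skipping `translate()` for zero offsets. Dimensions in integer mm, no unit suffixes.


cube([73, 73, 1774]);
translate([2261, 0, 0]) cube([73, 73, 1774]);
translate([73, 0, 222]) cube([2188, 73, 74]);
translate([73, 0, 1574]) cube([2188, 73, 74]);
translate([291, 73, 96]) cube([110, 18, 1677]);
translate([619, 73, 96]) cube([110, 18, 1677]);
translate([947, 73, 96]) cube([110, 18, 1677]);
translate([1275, 73, 96]) cube([110, 18, 1677]);
translate([1603, 73, 96]) cube([110, 18, 1677]);
translate([1931, 73, 96]) cube([110, 18, 1677]);


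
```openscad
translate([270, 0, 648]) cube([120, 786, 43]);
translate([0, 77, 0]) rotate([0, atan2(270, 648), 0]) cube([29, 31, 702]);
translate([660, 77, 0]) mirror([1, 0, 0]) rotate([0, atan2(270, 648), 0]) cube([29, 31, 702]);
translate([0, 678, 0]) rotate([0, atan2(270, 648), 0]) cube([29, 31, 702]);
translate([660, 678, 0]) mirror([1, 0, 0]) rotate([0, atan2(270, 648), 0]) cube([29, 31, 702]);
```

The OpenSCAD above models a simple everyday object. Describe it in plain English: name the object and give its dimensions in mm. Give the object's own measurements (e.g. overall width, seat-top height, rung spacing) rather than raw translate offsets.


A sawhorse. A 120×786×43 mm beam (x, y, z) sits on two A-frame leg pairs. Each pair is two raked legs of 29×31 mm section (31 mm along y) splaying symmetrically in x. Each leg rises 648 mm vertically over 270 mm of horizontal reach and is 702 mm long along its own axis. Every leg's outer bottom edge rests on the floor and its outer top edge meets a bottom edge of the beam — the left legs (tilting toward +x) meet the beam's −x bottom edge, the right legs (their mirror images, tilting toward −x) meet its +x bottom edge — so the leg tops tuck under the beam, the beam's underside is 648 mm above the floor, and the feet are 660 mm apart outside-to-outside with the beam centred between them. The two leg pairs are set in 77 mm from either end of the beam.


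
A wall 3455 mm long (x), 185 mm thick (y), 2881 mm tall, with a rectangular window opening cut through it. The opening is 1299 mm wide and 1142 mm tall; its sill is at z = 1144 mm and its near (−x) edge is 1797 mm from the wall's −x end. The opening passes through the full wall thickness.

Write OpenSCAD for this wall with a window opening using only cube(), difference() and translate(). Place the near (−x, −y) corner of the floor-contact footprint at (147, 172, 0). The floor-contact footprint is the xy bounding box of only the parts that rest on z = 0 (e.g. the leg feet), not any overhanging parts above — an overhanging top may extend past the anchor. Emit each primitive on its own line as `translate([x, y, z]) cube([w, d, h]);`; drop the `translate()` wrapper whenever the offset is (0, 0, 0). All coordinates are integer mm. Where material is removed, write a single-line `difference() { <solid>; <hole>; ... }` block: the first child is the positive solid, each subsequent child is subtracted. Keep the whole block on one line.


difference() { translate([147, 172, 0]) cube([3455, 185, 2881]); translate([1944, 172, 1144]) cube([1299, 185, 1142]); }


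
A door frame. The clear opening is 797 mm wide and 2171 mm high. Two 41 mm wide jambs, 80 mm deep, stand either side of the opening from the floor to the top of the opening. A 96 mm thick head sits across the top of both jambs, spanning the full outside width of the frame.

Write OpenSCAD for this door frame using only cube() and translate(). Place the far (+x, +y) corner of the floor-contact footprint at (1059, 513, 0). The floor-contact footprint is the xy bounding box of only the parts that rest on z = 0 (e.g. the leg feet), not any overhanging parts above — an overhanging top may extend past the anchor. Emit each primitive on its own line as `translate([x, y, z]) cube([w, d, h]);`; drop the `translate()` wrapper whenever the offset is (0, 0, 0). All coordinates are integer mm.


translate([180, 433, 0]) cube([41, 80, 2171]);
translate([1018, 433, 0]) cube([41, 80, 2171]);
translate([180, 433, 2171]) cube([879, 80, 96]);


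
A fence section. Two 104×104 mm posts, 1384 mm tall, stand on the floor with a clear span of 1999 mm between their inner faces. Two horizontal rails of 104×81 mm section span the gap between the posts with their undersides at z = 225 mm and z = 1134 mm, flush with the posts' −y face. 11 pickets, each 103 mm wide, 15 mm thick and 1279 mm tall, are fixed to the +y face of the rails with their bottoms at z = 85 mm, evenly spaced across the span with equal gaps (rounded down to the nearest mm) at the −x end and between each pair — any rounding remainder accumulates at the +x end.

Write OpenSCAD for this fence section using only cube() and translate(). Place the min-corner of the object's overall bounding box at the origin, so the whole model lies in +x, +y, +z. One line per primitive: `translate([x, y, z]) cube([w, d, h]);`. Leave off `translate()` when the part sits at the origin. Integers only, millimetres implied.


cube([104, 104, 1384]);
translate([2103, 0, 0]) cube([104, 104, 1384]);
translate([104, 0, 225]) cube([1999, 104, 81]);
translate([104, 0, 1134]) cube([1999, 104, 81]);
translate([176, 104, 85]) cube([103, 15, 1279]);
translate([351, 104, 85]) cube([103, 15, 1279]);
translate([526, 104, 85]) cube([103, 15, 1279]);
translate([701, 104, 85]) cube([103, 15, 1279]);
translate([876, 104, 85]) cube([103, 15, 1279]);
translate([1051, 104, 85]) cube([103, 15, 1279]);
translate([1226, 104, 85]) cube([103, 15, 1279]);
translate([1401, 104, 85]) cube([103, 15, 1279]);
translate([1576, 104, 85]) cube([103, 15, 1279]);
translate([1751, 104, 85]) cube([103, 15, 1279]);
translate([1926, 104, 85]) cube([103, 15, 1279]);


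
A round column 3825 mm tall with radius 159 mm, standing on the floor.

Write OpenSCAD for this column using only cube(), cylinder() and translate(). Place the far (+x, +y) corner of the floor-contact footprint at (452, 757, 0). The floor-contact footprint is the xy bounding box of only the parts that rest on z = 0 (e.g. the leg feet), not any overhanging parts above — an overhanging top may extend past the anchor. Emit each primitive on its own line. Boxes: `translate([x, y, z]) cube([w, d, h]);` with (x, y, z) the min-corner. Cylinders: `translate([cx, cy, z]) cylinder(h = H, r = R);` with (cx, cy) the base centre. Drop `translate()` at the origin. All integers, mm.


translate([293, 598, 0]) cylinder(h = 3825, r = 159);


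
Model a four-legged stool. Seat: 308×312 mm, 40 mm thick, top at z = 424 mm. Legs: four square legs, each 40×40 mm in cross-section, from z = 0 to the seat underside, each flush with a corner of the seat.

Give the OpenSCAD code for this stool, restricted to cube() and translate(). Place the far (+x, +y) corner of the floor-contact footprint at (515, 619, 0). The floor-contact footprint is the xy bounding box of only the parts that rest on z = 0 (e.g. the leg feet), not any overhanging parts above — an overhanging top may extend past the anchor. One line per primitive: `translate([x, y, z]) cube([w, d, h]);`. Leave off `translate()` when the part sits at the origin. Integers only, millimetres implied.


translate([207, 307, 384]) cube([308, 312, 40]);
translate([207, 307, 0]) cube([40, 40, 384]);
translate([475, 307, 0]) cube([40, 40, 384]);
translate([207, 579, 0]) cube([40, 40, 384]);
translate([475, 579, 0]) cube([40, 40, 384]);
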